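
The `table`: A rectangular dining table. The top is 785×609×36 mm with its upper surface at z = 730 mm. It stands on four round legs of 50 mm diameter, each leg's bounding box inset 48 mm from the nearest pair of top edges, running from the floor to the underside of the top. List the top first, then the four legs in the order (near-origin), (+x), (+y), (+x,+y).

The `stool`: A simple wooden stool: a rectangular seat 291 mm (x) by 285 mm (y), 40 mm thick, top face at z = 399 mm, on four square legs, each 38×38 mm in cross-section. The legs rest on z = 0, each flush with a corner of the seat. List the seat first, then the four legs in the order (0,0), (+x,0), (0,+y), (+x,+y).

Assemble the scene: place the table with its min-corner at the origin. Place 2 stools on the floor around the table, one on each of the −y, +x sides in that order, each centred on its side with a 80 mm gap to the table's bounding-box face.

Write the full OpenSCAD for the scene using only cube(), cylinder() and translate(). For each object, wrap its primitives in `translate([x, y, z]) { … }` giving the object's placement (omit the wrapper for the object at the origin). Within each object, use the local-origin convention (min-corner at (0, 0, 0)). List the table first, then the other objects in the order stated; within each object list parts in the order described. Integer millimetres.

translate([0, 0, 694]) cube([785, 609, 36]);
translate([73, 73, 0]) cylinder(h = 694, r = 25);
translate([712, 73, 0]) cylinder(h = 694, r = 25);
translate([73, 536, 0]) cylinder(h = 694, r = 25);
translate([712, 536, 0]) cylinder(h = 694, r = 25);
translate([247, -365, 0]) {
  translate([0, 0, 359]) cube([291, 285, 40]);
  cube([38, 38, 359]);
  translate([253, 0, 0]) cube([38, 38, 359]);
  translate([0, 247, 0]) cube([38, 38, 359]);
  translate([253, 247, 0]) cube([38, 38, 359]);
}
translate([865, 162, 0]) {
  translate([0, 0, 359]) cube([291, 285, 40]);
  cube([38, 38, 359]);
  translate([253, 0, 0]) cube([38, 38, 359]);
  translate([0, 247, 0]) cube([38, 38, 359]);
  translate([253, 247, 0]) cube([38, 38, 359]);
}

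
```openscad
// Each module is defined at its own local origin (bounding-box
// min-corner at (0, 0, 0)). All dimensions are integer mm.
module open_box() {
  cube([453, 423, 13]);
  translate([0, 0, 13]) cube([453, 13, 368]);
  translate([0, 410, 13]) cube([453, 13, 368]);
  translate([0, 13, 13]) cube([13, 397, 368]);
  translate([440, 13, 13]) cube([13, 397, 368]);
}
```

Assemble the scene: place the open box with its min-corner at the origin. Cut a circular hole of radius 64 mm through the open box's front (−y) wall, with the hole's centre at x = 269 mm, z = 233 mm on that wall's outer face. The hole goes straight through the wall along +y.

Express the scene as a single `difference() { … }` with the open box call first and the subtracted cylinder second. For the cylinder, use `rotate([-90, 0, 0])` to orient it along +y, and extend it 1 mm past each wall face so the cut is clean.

difference() {
  open_box();
  translate([269, -1, 233]) rotate([-90, 0, 0]) cylinder(h = 15, r = 64);
}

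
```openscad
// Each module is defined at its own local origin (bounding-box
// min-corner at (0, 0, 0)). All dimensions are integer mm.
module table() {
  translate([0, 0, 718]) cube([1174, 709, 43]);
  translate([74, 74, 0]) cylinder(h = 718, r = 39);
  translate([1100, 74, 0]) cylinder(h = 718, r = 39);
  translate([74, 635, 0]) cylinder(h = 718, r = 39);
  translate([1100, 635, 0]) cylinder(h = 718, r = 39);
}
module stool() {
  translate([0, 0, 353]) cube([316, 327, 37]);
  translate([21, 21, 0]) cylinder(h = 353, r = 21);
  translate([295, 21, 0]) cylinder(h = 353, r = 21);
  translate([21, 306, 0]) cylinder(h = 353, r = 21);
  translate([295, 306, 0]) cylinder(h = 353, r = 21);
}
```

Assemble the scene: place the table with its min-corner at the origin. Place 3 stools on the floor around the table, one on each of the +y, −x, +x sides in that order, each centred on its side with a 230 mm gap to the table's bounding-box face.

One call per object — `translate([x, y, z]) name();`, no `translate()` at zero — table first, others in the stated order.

table();
translate([429, 939, 0]) stool();
translate([-546, 191, 0]) stool();
translate([1404, 191, 0]) stool();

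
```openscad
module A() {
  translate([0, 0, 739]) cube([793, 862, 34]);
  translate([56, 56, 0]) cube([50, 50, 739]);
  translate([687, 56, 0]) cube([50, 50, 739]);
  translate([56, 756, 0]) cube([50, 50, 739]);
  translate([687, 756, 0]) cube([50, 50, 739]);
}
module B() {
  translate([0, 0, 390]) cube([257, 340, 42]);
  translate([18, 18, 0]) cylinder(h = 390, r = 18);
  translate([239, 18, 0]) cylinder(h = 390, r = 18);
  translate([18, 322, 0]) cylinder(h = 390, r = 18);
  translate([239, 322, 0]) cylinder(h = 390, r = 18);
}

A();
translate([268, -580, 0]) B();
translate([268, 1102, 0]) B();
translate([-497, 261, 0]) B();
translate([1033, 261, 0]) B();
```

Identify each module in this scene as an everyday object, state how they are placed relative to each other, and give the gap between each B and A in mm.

Each stool's nearest face is 240 mm from the table's bounding box.

A is a table. B is a stool. Four stools sit around the table at the −y, +y, −x, +x sides. The gap between each stool and the table is 240 mm.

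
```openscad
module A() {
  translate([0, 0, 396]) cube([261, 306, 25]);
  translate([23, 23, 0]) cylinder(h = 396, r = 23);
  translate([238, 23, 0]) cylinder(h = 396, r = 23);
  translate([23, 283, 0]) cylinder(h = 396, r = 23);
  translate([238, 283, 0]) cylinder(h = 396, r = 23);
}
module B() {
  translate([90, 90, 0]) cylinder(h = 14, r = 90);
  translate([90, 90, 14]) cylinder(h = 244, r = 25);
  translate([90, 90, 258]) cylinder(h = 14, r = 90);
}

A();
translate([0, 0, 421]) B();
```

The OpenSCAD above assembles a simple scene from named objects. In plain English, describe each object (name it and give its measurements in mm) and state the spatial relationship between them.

A is a simple wooden stool: a rectangular seat 261 mm (x) by 306 mm (y), 25 mm thick, top face at z = 421 mm, on four round legs, each 46 mm in diameter. The legs rest on z = 0, each leg's axis is inset half a diameter from the nearest pair of seat edges (so the leg's bounding box is flush with the corner).

B is a spool: two coaxial disc flanges of radius 90 mm and thickness 14 mm, joined by a core cylinder of radius 25 mm and height 244 mm. The lower flange rests on z = 0 and the three cylinders share a vertical axis.

The spool is on top of the stool.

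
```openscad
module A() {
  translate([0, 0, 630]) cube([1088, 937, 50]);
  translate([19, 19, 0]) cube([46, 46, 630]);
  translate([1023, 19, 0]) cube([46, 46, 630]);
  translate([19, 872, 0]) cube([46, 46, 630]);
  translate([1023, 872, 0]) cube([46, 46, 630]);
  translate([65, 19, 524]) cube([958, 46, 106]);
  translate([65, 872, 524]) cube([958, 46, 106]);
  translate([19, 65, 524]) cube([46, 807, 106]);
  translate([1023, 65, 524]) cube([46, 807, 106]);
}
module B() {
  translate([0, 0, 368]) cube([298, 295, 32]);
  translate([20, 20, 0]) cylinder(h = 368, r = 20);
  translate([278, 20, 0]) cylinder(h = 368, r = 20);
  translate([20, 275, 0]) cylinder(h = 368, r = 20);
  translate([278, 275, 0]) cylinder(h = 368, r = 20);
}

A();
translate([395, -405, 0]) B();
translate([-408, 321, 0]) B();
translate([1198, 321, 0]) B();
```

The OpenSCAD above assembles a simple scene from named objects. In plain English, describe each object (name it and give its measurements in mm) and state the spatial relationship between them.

A is a table with a 1088×937 mm rectangular top, 50 mm thick, top surface at z = 680 mm, supported by four 46×46 mm square legs, each inset 19 mm from the nearest pair of top edges, running from the floor. Four apron rails, 46 mm thick and 106 mm tall, run between adjacent legs with their top edges flush with the underside of the top and their outer faces flush with the legs' outer faces.

B is a simple wooden stool: a rectangular seat 298 mm (x) by 295 mm (y), 32 mm thick, top face at z = 400 mm, on four round legs, each 40 mm in diameter. The legs rest on z = 0, each leg's axis is inset half a diameter from the nearest pair of seat edges (so the leg's bounding box is flush with the corner).

Three stools sit around the table at the −y, −x, +x sides.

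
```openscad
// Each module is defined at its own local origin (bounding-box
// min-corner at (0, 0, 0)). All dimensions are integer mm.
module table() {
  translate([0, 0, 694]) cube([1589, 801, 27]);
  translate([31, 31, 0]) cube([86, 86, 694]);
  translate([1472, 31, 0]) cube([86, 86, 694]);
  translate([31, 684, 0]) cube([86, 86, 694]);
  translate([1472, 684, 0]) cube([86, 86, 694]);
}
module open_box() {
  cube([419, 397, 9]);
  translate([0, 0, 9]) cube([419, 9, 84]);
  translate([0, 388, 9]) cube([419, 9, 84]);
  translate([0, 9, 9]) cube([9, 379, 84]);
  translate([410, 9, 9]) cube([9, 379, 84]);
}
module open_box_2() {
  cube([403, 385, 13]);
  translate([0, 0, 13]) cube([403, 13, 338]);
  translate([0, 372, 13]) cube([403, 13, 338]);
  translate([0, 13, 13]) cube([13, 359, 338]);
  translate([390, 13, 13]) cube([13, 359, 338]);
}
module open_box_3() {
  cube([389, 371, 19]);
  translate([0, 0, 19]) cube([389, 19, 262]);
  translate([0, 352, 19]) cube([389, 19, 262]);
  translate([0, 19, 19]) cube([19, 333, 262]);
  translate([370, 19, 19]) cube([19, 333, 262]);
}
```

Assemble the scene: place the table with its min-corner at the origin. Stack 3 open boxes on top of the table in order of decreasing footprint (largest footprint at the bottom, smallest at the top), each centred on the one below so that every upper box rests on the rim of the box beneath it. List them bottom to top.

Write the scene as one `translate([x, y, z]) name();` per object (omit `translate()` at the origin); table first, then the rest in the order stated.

table();
translate([585, 202, 721]) open_box();
translate([593, 208, 814]) open_box_2();
translate([600, 215, 1165]) open_box_3();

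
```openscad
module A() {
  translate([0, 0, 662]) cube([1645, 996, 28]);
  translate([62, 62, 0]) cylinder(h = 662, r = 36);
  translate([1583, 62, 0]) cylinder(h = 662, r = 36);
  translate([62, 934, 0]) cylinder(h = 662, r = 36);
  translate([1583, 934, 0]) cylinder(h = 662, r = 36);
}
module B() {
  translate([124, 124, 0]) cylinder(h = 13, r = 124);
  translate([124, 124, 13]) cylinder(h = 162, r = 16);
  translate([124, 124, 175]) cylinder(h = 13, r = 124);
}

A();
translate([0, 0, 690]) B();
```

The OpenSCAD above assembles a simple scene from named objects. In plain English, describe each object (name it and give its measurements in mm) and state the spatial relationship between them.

A is a table: top 1645 mm (x) × 996 mm (y), 28 mm thick, upper face at z = 690 mm, on four round legs of 72 mm diameter, each leg's bounding box inset 26 mm from the nearest pair of top edges, running from z = 0 to the bottom of the top.

B is a spool: two coaxial disc flanges of radius 124 mm and thickness 13 mm, joined by a core cylinder of radius 16 mm and height 162 mm. The lower flange rests on z = 0 and the three cylinders share a vertical axis.

The spool is on top of the table.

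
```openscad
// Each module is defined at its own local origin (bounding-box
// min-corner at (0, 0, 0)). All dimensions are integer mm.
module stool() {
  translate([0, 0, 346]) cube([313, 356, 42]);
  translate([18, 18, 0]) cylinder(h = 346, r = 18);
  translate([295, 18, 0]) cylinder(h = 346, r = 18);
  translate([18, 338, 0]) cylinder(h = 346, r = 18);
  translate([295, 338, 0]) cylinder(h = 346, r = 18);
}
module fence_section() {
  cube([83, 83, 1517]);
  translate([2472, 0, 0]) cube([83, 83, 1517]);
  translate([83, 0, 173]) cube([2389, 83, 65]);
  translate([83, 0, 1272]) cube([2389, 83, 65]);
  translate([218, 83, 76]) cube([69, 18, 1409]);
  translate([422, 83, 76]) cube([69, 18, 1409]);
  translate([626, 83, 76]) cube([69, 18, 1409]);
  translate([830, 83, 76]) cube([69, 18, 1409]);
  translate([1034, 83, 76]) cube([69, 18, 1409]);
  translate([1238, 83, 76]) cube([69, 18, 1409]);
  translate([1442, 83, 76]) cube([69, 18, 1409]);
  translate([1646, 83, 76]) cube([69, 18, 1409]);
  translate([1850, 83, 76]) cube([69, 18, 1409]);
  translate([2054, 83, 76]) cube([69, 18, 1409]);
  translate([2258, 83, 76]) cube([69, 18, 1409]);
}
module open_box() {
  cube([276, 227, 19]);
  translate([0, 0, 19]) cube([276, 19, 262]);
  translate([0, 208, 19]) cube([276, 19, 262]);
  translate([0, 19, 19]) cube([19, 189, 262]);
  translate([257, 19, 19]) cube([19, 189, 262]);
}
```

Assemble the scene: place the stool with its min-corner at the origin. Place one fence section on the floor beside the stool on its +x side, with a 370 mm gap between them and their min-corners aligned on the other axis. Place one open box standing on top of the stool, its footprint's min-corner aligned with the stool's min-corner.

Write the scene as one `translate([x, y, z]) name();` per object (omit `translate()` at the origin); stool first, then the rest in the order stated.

stool();
translate([683, 0, 0]) fence_section();
translate([0, 0, 388]) open_box();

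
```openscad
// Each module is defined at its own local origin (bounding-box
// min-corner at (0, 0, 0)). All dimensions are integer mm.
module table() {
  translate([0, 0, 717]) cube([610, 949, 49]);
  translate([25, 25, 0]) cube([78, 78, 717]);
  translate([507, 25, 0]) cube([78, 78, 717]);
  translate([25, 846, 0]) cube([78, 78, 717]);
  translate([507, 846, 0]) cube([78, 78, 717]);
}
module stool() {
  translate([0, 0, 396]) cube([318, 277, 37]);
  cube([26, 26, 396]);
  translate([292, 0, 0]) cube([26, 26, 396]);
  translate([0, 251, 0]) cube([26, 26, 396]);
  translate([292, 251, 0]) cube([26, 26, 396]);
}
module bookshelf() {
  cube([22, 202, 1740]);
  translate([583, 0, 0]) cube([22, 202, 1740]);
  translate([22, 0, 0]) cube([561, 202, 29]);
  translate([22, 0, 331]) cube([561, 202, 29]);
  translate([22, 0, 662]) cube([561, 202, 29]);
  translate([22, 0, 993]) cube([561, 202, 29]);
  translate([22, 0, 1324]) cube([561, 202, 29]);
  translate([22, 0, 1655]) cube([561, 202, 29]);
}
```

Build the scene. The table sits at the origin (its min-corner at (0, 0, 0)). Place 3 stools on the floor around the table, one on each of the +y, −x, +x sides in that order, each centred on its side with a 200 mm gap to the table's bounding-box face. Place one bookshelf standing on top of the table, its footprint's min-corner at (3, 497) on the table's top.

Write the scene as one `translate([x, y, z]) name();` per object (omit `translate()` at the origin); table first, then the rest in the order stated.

table();
translate([146, 1149, 0]) stool();
translate([-518, 336, 0]) stool();
translate([810, 336, 0]) stool();
translate([3, 497, 766]) bookshelf();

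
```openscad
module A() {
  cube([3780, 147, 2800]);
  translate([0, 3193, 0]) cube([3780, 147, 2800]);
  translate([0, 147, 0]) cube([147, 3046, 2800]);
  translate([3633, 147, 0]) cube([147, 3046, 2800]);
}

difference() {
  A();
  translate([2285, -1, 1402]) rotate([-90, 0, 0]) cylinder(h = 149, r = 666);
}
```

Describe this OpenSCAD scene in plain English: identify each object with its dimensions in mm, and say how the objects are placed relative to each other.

A is the wall frame of a small rectangular building: four walls, each 2800 mm tall and 147 mm thick, enclosing a footprint 3780 mm (x) by 3340 mm (y) outside-to-outside, with no floor or roof. The front and back walls (the −y and +y sides) span the full width; the two side walls fit between them.

The house frame has a circular hole of radius 666 mm through its front wall, centred at (x = 2285, z = 1402).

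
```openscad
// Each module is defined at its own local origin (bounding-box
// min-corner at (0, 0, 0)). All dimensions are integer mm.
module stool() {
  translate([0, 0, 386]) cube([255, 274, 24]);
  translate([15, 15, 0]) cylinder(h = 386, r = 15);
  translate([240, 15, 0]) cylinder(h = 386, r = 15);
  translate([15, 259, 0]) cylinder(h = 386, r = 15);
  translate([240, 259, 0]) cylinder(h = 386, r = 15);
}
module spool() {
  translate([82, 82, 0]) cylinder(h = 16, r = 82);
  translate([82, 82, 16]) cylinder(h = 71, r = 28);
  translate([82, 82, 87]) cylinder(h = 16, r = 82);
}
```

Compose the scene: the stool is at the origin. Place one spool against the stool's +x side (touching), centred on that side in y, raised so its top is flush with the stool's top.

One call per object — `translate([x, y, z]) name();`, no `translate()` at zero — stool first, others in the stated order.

stool();
translate([255, 55, 307]) spool();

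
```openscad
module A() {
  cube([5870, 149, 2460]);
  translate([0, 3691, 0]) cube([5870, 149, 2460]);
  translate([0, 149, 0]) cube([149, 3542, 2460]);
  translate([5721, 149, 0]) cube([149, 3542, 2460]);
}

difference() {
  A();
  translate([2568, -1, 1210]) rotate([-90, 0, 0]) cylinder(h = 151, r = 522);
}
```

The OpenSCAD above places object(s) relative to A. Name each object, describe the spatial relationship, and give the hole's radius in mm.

A is a house frame. The house frame has a circular hole through its front wall. The hole's radius is 522 mm.

The subtracted cylinder has r = 522 mm.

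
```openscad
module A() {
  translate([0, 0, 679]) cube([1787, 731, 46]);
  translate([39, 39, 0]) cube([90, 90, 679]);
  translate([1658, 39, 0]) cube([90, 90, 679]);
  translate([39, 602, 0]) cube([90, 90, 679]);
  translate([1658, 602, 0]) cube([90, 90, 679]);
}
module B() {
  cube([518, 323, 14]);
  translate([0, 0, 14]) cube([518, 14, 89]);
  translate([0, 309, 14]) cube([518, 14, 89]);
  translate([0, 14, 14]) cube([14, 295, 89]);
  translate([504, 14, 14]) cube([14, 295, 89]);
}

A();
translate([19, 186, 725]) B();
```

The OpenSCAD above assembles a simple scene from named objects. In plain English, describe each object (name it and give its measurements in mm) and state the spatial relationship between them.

A is a rectangular dining table. The top is 1787×731×46 mm with its upper surface at z = 725 mm. It stands on four 90×90 mm square legs, each inset 39 mm from the nearest pair of top edges, running from the floor to the underside of the top.

B is an open-topped rectangular box: outside dimensions 518×323×103 mm, with a uniform wall and base thickness of 14 mm. The base is a full 518×323 slab on the floor; four walls sit on top of the base. The front and back walls (the −y and +y sides) span the full width; the two side walls fit between them.

The open box is on top of the table.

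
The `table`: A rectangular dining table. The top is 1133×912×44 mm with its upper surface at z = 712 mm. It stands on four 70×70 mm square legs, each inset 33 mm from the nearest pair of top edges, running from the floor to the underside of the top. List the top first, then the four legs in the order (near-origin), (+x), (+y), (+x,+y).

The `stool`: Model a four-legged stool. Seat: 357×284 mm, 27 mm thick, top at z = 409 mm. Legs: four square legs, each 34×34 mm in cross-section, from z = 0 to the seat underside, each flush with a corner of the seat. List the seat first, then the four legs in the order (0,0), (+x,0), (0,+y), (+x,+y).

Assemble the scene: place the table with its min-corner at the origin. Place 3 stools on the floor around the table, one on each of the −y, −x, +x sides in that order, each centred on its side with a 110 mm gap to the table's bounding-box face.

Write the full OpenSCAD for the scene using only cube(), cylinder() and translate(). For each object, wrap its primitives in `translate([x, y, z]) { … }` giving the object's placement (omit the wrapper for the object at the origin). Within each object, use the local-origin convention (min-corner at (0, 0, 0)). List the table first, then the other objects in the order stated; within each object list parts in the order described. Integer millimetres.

translate([0, 0, 668]) cube([1133, 912, 44]);
translate([33, 33, 0]) cube([70, 70, 668]);
translate([1030, 33, 0]) cube([70, 70, 668]);
translate([33, 809, 0]) cube([70, 70, 668]);
translate([1030, 809, 0]) cube([70, 70, 668]);
translate([388, -394, 0]) {
  translate([0, 0, 382]) cube([357, 284, 27]);
  cube([34, 34, 382]);
  translate([323, 0, 0]) cube([34, 34, 382]);
  translate([0, 250, 0]) cube([34, 34, 382]);
  translate([323, 250, 0]) cube([34, 34, 382]);
}
translate([-467, 314, 0]) {
  translate([0, 0, 382]) cube([357, 284, 27]);
  cube([34, 34, 382]);
  translate([323, 0, 0]) cube([34, 34, 382]);
  translate([0, 250, 0]) cube([34, 34, 382]);
  translate([323, 250, 0]) cube([34, 34, 382]);
}
translate([1243, 314, 0]) {
  translate([0, 0, 382]) cube([357, 284, 27]);
  cube([34, 34, 382]);
  translate([323, 0, 0]) cube([34, 34, 382]);
  translate([0, 250, 0]) cube([34, 34, 382]);
  translate([323, 250, 0]) cube([34, 34, 382]);
}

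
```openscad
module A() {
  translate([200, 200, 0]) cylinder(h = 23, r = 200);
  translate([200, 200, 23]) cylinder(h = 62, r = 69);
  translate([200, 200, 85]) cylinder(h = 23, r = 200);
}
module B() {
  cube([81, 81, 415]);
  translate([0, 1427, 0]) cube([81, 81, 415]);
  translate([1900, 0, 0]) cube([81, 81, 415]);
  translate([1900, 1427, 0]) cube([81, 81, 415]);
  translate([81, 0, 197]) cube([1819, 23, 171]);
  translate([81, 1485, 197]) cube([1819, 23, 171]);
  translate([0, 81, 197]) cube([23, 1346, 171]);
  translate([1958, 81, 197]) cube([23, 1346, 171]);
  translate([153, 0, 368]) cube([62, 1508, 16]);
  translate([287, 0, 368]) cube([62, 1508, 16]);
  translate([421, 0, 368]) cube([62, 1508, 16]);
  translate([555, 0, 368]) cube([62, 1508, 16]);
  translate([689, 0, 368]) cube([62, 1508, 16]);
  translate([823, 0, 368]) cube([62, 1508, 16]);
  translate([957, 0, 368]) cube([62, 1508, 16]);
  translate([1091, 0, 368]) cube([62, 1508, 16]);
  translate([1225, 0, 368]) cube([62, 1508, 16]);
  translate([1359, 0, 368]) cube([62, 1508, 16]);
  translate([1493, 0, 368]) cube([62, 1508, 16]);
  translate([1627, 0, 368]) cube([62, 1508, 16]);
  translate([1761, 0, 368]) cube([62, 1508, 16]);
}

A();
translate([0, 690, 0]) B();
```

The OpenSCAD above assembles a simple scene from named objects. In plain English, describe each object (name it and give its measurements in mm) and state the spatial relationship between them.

A is a spool: two coaxial disc flanges of radius 200 mm and thickness 23 mm, joined by a core cylinder of radius 69 mm and height 62 mm. The lower flange rests on z = 0 and the three cylinders share a vertical axis.

B is a bed frame 1981 mm long (x) by 1508 mm wide (y). Four 81×81 mm corner posts, 415 mm tall, at the corners of the footprint. Four rails of 23 mm thickness and 171 mm height run between adjacent posts with their undersides at z = 197 mm, their outer faces flush with the outside of the frame (the two x-running rails run between the posts' inner faces; the two y-running rails run between the posts' inner faces). 13 slats, each 62 mm wide (x) and 16 mm thick, lie across the top of the two x-running rails, running the full 1508 mm width of the frame in y; the slats are evenly spaced along x between the inner faces of the end posts with equal gaps (rounded down to the nearest mm) at the −x end and between each pair — any rounding remainder accumulates at the +x end.

The bed frame is on the floor beside the spool on its +y side.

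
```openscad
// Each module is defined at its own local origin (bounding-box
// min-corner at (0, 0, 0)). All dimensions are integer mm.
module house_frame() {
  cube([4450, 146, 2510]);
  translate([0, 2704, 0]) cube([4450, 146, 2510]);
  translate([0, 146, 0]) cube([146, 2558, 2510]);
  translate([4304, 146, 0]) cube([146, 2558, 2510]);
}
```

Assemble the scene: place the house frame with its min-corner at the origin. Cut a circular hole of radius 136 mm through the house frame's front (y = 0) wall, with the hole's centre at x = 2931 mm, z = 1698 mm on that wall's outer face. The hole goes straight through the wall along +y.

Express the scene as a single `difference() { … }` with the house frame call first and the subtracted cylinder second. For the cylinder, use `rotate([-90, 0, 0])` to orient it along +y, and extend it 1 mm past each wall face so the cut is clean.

difference() {
  house_frame();
  translate([2931, -1, 1698]) rotate([-90, 0, 0]) cylinder(h = 148, r = 136);
}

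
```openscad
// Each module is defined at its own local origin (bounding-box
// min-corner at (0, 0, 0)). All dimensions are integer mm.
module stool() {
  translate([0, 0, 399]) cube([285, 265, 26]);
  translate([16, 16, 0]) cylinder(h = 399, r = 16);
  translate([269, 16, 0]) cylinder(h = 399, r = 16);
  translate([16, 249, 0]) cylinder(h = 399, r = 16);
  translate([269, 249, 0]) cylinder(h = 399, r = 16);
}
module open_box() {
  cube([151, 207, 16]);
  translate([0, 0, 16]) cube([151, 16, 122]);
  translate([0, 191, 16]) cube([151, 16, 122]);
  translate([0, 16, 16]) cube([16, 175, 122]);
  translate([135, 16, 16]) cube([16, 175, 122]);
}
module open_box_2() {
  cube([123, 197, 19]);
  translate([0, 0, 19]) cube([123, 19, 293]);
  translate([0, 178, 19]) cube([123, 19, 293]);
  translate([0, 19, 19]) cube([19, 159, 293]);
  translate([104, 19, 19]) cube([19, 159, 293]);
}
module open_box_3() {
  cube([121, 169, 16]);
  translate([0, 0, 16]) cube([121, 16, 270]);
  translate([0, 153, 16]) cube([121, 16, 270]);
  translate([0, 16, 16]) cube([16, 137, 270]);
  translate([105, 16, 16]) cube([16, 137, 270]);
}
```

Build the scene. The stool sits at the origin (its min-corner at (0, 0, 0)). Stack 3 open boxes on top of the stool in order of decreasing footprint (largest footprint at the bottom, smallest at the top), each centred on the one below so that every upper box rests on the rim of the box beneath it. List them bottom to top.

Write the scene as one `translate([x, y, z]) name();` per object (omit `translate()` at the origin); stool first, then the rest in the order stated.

stool();
translate([67, 29, 425]) open_box();
translate([81, 34, 563]) open_box_2();
translate([82, 48, 875]) open_box_3();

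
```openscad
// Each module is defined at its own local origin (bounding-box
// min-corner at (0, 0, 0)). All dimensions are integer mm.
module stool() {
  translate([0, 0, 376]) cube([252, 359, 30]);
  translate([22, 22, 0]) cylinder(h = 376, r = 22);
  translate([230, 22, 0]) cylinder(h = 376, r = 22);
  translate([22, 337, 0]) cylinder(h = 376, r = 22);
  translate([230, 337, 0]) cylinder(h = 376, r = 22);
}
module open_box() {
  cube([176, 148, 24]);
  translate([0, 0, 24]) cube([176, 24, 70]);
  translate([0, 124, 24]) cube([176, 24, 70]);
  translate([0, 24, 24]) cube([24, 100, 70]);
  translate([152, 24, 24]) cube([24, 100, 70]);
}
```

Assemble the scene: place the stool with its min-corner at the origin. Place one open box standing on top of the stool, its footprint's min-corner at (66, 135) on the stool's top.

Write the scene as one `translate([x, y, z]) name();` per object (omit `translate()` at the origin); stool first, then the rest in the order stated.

stool();
translate([66, 135, 406]) open_box();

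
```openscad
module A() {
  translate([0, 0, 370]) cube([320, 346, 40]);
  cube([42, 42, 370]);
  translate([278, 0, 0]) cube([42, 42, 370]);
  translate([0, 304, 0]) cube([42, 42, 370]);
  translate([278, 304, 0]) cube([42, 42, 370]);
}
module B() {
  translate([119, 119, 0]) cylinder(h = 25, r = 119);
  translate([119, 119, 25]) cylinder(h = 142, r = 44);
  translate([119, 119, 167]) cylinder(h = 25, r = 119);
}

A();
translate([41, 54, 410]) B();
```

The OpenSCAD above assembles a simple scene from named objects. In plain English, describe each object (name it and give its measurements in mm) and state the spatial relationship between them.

A is a four-legged stool. The seat is 320×346 mm, 40 mm thick, top at z = 410 mm. It stands on four square legs, each 42×42 mm in cross-section, from z = 0 to the seat underside, each flush with a corner of the seat.

B is a spool: two coaxial disc flanges of radius 119 mm and thickness 25 mm, joined by a core cylinder of radius 44 mm and height 142 mm. The lower flange rests on z = 0 and the three cylinders share a vertical axis.

The spool is on top of the stool, centred.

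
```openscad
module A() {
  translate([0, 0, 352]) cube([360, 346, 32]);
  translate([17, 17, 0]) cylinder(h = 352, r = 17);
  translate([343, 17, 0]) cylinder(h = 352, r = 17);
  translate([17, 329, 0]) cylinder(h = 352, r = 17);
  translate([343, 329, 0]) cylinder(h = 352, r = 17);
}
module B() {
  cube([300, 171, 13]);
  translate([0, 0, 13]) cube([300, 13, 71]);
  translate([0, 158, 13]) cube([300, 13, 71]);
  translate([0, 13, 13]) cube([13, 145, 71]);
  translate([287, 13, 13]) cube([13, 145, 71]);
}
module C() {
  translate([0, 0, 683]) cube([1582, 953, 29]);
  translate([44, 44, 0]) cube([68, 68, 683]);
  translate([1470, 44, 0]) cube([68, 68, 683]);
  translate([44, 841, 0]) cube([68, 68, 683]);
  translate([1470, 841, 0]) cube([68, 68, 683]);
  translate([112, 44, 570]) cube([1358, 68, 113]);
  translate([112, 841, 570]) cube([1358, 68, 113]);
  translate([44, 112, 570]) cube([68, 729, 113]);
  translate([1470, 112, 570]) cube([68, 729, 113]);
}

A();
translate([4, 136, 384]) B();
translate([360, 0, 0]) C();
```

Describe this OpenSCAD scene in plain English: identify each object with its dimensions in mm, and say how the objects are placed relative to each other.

A is a simple wooden stool: a rectangular seat 360 mm (x) by 346 mm (y), 32 mm thick, top face at z = 384 mm, on four round legs, each 34 mm in diameter. The legs rest on z = 0, each leg's axis is inset half a diameter from the nearest pair of seat edges (so the leg's bounding box is flush with the corner).

B is an open-topped rectangular box: outside dimensions 300×171×84 mm, with a uniform wall and base thickness of 13 mm. The base is a full 300×171 slab on the floor; four walls sit on top of the base. The front and back walls (the −y and +y sides) span the full width; the two side walls fit between them.

C is a table: top 1582 mm (x) × 953 mm (y), 29 mm thick, upper face at z = 712 mm, on four 68×68 mm square legs, each inset 44 mm from the nearest pair of top edges, running from z = 0 to the bottom of the top. Four apron rails, 68 mm thick and 113 mm tall, run between adjacent legs with their top edges flush with the underside of the top and their outer faces flush with the legs' outer faces.

The open box is on top of the stool. The table is against the stool's +x side, with their −y faces flush.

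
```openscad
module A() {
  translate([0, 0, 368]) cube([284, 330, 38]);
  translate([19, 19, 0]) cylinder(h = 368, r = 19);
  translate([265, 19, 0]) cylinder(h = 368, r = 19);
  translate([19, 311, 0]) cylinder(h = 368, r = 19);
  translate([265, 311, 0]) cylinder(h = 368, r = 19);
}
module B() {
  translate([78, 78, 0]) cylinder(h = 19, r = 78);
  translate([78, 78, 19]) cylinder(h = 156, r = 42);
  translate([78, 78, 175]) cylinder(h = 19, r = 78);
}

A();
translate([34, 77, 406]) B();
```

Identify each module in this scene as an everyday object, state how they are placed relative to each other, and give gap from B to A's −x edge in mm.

A is a stool. B is a spool. The spool is on top of the stool. The gap from the spool to the stool's −x edge is 34 mm.

The spool's min-x is at 34; the stool's min-x is 0; gap = 34 mm.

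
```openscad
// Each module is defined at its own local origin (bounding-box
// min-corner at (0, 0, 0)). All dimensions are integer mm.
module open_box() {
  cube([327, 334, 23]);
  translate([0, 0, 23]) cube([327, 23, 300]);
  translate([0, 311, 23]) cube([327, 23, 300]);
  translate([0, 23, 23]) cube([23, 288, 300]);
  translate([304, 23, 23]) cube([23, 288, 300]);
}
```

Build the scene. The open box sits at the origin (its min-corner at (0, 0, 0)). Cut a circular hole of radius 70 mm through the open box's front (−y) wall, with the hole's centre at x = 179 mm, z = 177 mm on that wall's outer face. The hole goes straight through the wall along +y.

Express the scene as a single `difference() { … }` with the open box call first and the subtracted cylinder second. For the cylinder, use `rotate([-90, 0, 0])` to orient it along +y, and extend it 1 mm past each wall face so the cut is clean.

difference() {
  open_box();
  translate([179, -1, 177]) rotate([-90, 0, 0]) cylinder(h = 25, r = 70);
}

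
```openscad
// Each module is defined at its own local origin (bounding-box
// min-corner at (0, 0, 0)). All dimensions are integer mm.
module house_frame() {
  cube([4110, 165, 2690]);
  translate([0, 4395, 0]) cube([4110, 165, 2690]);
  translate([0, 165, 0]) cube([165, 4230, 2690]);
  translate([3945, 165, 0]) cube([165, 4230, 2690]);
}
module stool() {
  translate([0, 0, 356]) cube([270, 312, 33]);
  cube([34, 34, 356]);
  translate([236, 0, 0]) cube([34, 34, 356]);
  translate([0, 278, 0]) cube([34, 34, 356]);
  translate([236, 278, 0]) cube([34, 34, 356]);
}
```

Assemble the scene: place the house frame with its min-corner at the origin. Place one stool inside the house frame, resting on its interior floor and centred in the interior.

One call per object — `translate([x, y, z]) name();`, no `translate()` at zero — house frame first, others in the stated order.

house_frame();
translate([1920, 2124, 0]) stool();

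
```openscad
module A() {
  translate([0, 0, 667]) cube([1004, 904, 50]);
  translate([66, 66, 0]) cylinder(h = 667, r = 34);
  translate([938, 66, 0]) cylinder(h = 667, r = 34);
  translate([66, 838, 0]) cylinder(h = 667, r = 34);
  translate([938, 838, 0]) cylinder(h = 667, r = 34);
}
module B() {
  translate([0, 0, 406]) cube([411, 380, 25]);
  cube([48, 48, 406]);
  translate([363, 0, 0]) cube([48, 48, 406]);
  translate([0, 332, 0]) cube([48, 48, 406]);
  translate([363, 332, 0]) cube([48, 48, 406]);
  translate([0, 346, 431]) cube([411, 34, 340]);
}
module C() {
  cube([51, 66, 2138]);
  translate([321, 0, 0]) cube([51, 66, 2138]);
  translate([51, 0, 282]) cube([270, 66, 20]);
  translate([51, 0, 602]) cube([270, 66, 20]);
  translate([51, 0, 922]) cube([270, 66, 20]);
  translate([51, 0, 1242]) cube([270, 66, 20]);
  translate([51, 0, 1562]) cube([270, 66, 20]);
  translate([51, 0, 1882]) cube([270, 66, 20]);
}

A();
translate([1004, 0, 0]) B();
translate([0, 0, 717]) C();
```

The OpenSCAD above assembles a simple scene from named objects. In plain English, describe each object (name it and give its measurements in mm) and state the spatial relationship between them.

A is a rectangular dining table. The top is 1004×904×50 mm with its upper surface at z = 717 mm. It stands on four round legs of 68 mm diameter, each leg's bounding box inset 32 mm from the nearest pair of top edges, running from the floor to the underside of the top.

B is a chair. The seat is a 411×380×25 mm slab with its top at z = 431 mm, on four 48×48 mm corner legs (flush with the seat edges, standing on z = 0). A flat backrest 34 mm thick, 340 mm tall, spans the full seat width and rises from the seat top along its +y edge, rear face flush with the rear of the seat.

C is a straight ladder. Two 51×66 mm vertical rails, 2138 mm tall, stand 372 mm apart (outside-to-outside) with their front faces coplanar on the −y side. 6 rungs, each 66 mm deep and 20 mm tall, span between the inner faces of the rails, front faces flush with the rails. The lowest rung's underside is at z = 282 mm and rungs are spaced 320 mm apart (underside to underside).

The chair is against the table's +x side, with their −y faces flush. The ladder is on top of the table.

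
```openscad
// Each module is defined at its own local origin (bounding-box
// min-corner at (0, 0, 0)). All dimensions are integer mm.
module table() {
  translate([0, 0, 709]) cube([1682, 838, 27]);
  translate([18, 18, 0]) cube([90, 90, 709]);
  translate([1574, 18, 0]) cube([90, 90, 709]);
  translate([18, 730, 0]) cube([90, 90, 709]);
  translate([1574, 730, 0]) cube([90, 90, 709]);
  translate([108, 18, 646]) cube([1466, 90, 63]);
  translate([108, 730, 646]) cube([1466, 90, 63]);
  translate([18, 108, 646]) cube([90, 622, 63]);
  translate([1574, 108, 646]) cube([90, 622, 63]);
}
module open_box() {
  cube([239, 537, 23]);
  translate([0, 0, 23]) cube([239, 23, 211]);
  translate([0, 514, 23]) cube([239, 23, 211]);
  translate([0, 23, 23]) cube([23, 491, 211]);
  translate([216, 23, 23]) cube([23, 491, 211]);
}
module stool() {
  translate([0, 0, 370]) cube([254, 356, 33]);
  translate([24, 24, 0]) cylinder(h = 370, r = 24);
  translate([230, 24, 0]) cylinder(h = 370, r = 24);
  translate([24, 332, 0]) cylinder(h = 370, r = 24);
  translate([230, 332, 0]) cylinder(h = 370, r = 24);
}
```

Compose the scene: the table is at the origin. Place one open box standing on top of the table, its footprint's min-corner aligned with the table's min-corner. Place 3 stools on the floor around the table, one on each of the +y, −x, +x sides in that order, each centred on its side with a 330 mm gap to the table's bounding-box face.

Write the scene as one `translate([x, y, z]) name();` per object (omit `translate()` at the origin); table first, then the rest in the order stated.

table();
translate([0, 0, 736]) open_box();
translate([714, 1168, 0]) stool();
translate([-584, 241, 0]) stool();
translate([2012, 241, 0]) stool();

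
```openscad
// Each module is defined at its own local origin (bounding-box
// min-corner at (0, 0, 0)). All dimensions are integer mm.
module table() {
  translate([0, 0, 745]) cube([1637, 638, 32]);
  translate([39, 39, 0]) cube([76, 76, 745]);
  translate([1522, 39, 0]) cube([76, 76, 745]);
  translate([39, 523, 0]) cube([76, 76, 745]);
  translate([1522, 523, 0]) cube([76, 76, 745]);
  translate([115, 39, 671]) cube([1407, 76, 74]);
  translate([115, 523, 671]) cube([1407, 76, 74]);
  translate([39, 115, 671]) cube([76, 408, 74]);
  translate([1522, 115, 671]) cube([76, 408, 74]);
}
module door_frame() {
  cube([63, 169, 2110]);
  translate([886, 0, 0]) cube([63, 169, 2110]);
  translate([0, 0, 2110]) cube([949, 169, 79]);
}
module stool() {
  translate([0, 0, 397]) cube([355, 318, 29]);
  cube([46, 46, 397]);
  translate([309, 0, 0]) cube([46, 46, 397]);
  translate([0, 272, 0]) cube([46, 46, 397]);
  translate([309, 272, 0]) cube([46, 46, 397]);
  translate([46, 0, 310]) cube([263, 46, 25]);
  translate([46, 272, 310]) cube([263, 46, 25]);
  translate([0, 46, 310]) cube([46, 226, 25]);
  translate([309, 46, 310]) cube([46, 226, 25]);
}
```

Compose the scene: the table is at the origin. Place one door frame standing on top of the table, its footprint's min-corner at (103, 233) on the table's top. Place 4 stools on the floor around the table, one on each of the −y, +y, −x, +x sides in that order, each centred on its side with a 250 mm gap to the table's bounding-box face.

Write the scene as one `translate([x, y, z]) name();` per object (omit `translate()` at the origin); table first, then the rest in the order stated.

table();
translate([103, 233, 777]) door_frame();
translate([641, -568, 0]) stool();
translate([641, 888, 0]) stool();
translate([-605, 160, 0]) stool();
translate([1887, 160, 0]) stool();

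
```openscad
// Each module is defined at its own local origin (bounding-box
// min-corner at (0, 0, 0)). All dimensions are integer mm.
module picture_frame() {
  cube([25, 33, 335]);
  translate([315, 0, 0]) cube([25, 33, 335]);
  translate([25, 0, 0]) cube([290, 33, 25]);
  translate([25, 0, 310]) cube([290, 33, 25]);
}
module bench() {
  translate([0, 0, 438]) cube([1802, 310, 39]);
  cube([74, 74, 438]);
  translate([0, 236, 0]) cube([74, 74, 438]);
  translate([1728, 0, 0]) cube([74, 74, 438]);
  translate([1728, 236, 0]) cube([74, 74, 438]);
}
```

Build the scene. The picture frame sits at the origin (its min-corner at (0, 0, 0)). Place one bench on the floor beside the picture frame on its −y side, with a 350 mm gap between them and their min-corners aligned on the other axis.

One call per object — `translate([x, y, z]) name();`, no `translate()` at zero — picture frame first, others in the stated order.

picture_frame();
translate([0, -660, 0]) bench();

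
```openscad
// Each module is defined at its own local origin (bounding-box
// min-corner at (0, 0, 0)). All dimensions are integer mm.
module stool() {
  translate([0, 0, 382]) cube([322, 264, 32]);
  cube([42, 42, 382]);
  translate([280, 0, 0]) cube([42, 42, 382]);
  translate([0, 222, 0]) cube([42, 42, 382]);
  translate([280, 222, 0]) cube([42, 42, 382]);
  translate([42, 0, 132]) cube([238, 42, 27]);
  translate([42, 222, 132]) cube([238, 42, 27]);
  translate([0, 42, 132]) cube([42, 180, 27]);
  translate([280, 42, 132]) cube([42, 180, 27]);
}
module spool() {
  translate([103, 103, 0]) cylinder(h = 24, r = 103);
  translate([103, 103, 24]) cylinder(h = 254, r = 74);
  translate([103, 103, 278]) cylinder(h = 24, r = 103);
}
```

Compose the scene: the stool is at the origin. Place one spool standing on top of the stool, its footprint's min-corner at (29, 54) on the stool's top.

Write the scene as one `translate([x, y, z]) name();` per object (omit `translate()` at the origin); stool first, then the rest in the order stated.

stool();
translate([29, 54, 414]) spool();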